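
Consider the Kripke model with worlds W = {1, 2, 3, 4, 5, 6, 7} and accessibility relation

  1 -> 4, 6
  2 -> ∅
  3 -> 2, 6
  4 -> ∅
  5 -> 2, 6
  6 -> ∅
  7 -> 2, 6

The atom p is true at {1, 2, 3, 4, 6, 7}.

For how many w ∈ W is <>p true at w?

4

1: successors {4, 6}; p there: 4:T, 6:T. ✓
2: no successors, so <>p fails. ✗
3: successors {2, 6}; p there: 2:T, 6:T. ✓
4: no successors, so <>p fails. ✗
5: successors {2, 6}; p there: 2:T, 6:T. ✓
6: no successors, so <>p fails. ✗
7: successors {2, 6}; p there: 2:T, 6:T. ✓
Satisfying worlds: {1, 3, 5, 7}.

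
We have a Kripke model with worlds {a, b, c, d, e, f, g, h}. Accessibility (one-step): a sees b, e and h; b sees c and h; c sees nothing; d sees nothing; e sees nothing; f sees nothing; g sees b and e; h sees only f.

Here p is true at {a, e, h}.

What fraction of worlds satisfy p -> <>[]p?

7/8

a: p is T, <>[]p is T. ✓
b: p is F, <>[]p is T. ✓
c: p is F, <>[]p is F. ✓
d: p is F, <>[]p is F. ✓
e: p is T, <>[]p is F. ✗
f: p is F, <>[]p is F. ✓
g: p is F, <>[]p is T. ✓
h: p is T, <>[]p is T. ✓
That's 7 of 8 worlds, so 7/8.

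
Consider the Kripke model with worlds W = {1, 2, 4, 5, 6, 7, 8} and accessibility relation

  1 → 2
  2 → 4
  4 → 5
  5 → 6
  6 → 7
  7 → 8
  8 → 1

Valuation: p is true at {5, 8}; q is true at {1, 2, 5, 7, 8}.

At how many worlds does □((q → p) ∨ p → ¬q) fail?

2

1: successors {2}; (q → p) ∨ p → ¬q there: 2:T. ✓
2: successors {4}; (q → p) ∨ p → ¬q there: 4:T. ✓
4: successors {5}; (q → p) ∨ p → ¬q there: 5:F. ✗
5: successors {6}; (q → p) ∨ p → ¬q there: 6:T. ✓
6: successors {7}; (q → p) ∨ p → ¬q there: 7:T. ✓
7: successors {8}; (q → p) ∨ p → ¬q there: 8:F. ✗
8: successors {1}; (q → p) ∨ p → ¬q there: 1:T. ✓
Satisfying worlds: {1, 2, 5, 6, 8}.
So □((q → p) ∨ p → ¬q) fails at the other 2 worlds.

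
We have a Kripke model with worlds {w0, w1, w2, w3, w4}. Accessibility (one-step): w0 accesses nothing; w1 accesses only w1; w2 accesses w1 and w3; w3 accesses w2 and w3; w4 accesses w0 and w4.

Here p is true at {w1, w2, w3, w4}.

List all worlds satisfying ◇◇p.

w0: no successors, so ◇◇p fails. ✗
w1: successors {w1}; ◇p there: w1:T. ✓
w2: successors {w1, w3}; ◇p there: w1:T, w3:T. ✓
w3: successors {w2, w3}; ◇p there: w2:T, w3:T. ✓
w4: successors {w0, w4}; ◇p there: w0:F, w4:T. ✓

{w1, w2, w3, w4}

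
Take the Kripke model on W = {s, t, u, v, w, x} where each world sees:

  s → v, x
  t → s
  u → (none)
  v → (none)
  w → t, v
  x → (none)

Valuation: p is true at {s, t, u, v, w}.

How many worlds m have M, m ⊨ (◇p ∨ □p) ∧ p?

s: ◇p ∨ □p is T, p is T. ✓
t: ◇p ∨ □p is T, p is T. ✓
u: ◇p ∨ □p is T, p is T. ✓
v: ◇p ∨ □p is T, p is T. ✓
w: ◇p ∨ □p is T, p is T. ✓
x: ◇p ∨ □p is T, p is F. ✗
Satisfying worlds: {s, t, u, v, w}.

5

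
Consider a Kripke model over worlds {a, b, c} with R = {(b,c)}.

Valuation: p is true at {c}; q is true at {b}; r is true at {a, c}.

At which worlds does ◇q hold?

∅

a: no successors, so ◇q fails. ✗
b: successors {c}; q there: c:F. ✗
c: no successors, so ◇q fails. ✗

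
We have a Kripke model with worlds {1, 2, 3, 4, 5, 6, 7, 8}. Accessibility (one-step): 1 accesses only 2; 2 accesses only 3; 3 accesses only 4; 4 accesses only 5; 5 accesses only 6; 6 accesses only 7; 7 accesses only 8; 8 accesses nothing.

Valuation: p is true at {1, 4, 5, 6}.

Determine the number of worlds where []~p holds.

5

1: successors {2}; ~p there: 2:T. ✓
2: successors {3}; ~p there: 3:T. ✓
3: successors {4}; ~p there: 4:F. ✗
4: successors {5}; ~p there: 5:F. ✗
5: successors {6}; ~p there: 6:F. ✗
6: successors {7}; ~p there: 7:T. ✓
7: successors {8}; ~p there: 8:T. ✓
8: no successors, so []~p holds vacuously. ✓
Satisfying worlds: {1, 2, 6, 7, 8}.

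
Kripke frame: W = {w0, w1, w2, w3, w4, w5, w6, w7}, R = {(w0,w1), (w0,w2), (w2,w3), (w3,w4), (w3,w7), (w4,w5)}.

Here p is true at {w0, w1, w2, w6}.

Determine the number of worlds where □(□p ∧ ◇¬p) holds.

4

w0: successors {w1, w2}; □p ∧ ◇¬p there: w1:F, w2:F. ✗
w1: no successors, so □(□p ∧ ◇¬p) holds vacuously. ✓
w2: successors {w3}; □p ∧ ◇¬p there: w3:F. ✗
w3: successors {w4, w7}; □p ∧ ◇¬p there: w4:F, w7:F. ✗
w4: successors {w5}; □p ∧ ◇¬p there: w5:F. ✗
w5: no successors, so □(□p ∧ ◇¬p) holds vacuously. ✓
w6: no successors, so □(□p ∧ ◇¬p) holds vacuously. ✓
w7: no successors, so □(□p ∧ ◇¬p) holds vacuously. ✓
Satisfying worlds: {w1, w5, w6, w7}.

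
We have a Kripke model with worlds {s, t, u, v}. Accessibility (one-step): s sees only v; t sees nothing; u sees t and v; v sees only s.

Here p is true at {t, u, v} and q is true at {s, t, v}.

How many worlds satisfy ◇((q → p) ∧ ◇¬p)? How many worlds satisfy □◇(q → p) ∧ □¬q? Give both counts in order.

For ◇((q → p) ∧ ◇¬p):
s: successors {v}; (q → p) ∧ ◇¬p there: v:T. ✓
t: no successors, so ◇((q → p) ∧ ◇¬p) fails. ✗
u: successors {t, v}; (q → p) ∧ ◇¬p there: t:F, v:T. ✓
v: successors {s}; (q → p) ∧ ◇¬p there: s:F. ✗
— 2 worlds.
For □◇(q → p) ∧ □¬q:
s: □◇(q → p) is F, □¬q is F. ✗
t: □◇(q → p) is T, □¬q is T. ✓
u: □◇(q → p) is F, □¬q is F. ✗
v: □◇(q → p) is T, □¬q is F. ✗
— 1 world.

2 and 1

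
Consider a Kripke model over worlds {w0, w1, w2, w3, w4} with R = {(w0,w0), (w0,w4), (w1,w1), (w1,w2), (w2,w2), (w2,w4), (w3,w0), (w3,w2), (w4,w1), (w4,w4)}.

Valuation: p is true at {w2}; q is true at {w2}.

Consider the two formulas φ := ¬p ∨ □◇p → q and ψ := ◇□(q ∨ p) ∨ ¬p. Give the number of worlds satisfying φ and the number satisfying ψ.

For ¬p ∨ □◇p → q:
w0: ¬p ∨ □◇p is T, q is F. ✗
w1: ¬p ∨ □◇p is T, q is F. ✗
w2: ¬p ∨ □◇p is F, q is T. ✓
w3: ¬p ∨ □◇p is T, q is F. ✗
w4: ¬p ∨ □◇p is T, q is F. ✗
— 1 world.
For ◇□(q ∨ p) ∨ ¬p:
w0: ◇□(q ∨ p) is F, ¬p is T. ✓
w1: ◇□(q ∨ p) is F, ¬p is T. ✓
w2: ◇□(q ∨ p) is F, ¬p is F. ✗
w3: ◇□(q ∨ p) is F, ¬p is T. ✓
w4: ◇□(q ∨ p) is F, ¬p is T. ✓
— 4 worlds.

1 and 4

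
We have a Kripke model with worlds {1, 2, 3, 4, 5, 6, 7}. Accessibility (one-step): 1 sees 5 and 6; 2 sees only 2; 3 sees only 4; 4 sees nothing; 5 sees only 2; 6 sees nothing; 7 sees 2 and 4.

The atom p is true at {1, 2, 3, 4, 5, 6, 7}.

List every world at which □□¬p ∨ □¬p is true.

1: □□¬p is F, □¬p is F. ✗
2: □□¬p is F, □¬p is F. ✗
3: □□¬p is T, □¬p is F. ✓
4: □□¬p is T, □¬p is T. ✓
5: □□¬p is F, □¬p is F. ✗
6: □□¬p is T, □¬p is T. ✓
7: □□¬p is F, □¬p is F. ✗

{3, 4, 6}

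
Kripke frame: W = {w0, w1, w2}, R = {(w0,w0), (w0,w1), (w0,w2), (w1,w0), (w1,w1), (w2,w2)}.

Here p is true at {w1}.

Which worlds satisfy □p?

w0: successors {w0, w1, w2}; p there: w0:F, w1:T, w2:F. ✗
w1: successors {w0, w1}; p there: w0:F, w1:T. ✗
w2: successors {w2}; p there: w2:F. ✗

∅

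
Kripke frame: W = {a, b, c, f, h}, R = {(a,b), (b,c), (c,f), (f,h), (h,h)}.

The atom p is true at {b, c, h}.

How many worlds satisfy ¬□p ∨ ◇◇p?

4

a: ¬□p is F, ◇◇p is T. ✓
b: ¬□p is F, ◇◇p is F. ✗
c: ¬□p is T, ◇◇p is T. ✓
f: ¬□p is F, ◇◇p is T. ✓
h: ¬□p is F, ◇◇p is T. ✓
Satisfying worlds: {a, c, f, h}.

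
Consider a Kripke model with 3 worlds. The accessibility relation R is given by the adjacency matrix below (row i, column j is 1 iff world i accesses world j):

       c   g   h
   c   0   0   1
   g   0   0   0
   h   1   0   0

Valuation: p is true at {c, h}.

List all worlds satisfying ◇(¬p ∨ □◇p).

c: successors {h}; ¬p ∨ □◇p there: h:T. ✓
g: no successors, so ◇(¬p ∨ □◇p) fails. ✗
h: successors {c}; ¬p ∨ □◇p there: c:T. ✓

{c, h}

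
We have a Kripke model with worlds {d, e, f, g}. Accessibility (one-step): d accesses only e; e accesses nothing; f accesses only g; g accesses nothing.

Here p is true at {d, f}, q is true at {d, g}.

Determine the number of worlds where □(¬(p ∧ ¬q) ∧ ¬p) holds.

d: successors {e}; ¬(p ∧ ¬q) ∧ ¬p there: e:T. ✓
e: no successors, so □(¬(p ∧ ¬q) ∧ ¬p) holds vacuously. ✓
f: successors {g}; ¬(p ∧ ¬q) ∧ ¬p there: g:T. ✓
g: no successors, so □(¬(p ∧ ¬q) ∧ ¬p) holds vacuously. ✓
Satisfying worlds: {d, e, f, g}.

4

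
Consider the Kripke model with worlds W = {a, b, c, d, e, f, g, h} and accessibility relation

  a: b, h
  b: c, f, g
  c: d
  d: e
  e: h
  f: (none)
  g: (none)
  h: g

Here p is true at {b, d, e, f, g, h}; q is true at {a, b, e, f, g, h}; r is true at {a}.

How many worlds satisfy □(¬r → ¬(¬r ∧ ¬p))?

a: successors {b, h}; ¬r → ¬(¬r ∧ ¬p) there: b:T, h:T. ✓
b: successors {c, f, g}; ¬r → ¬(¬r ∧ ¬p) there: c:F, f:T, g:T. ✗
c: successors {d}; ¬r → ¬(¬r ∧ ¬p) there: d:T. ✓
d: successors {e}; ¬r → ¬(¬r ∧ ¬p) there: e:T. ✓
e: successors {h}; ¬r → ¬(¬r ∧ ¬p) there: h:T. ✓
f: no successors, so □(¬r → ¬(¬r ∧ ¬p)) holds vacuously. ✓
g: no successors, so □(¬r → ¬(¬r ∧ ¬p)) holds vacuously. ✓
h: successors {g}; ¬r → ¬(¬r ∧ ¬p) there: g:T. ✓
Satisfying worlds: {a, c, d, e, f, g, h}.

7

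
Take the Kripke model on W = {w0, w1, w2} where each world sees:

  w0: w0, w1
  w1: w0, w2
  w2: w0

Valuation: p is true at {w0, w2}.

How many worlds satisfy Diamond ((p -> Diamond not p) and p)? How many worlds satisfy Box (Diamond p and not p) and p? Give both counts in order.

3 and 0

For Diamond ((p -> Diamond not p) and p):
w0: successors {w0, w1}; (p -> Diamond not p) and p there: w0:T, w1:F. ✓
w1: successors {w0, w2}; (p -> Diamond not p) and p there: w0:T, w2:F. ✓
w2: successors {w0}; (p -> Diamond not p) and p there: w0:T. ✓
— 3 worlds.
For Box (Diamond p and not p) and p:
w0: Box (Diamond p and not p) is F, p is T. ✗
w1: Box (Diamond p and not p) is F, p is F. ✗
w2: Box (Diamond p and not p) is F, p is T. ✗
— 0 worlds.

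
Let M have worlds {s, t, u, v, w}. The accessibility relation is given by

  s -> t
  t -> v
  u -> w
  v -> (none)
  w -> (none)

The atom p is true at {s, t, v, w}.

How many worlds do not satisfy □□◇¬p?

1

s: successors {t}; □◇¬p there: t:F. ✗
t: successors {v}; □◇¬p there: v:T. ✓
u: successors {w}; □◇¬p there: w:T. ✓
v: no successors, so □□◇¬p holds vacuously. ✓
w: no successors, so □□◇¬p holds vacuously. ✓
Satisfying worlds: {t, u, v, w}.
So □□◇¬p fails at the other 1 world.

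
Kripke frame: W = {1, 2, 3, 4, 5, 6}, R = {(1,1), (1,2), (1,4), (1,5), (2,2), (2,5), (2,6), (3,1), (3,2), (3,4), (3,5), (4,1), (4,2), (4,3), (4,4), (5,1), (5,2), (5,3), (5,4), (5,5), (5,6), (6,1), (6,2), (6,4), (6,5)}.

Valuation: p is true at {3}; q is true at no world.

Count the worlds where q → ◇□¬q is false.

1: q is F, ◇□¬q is T. ✓
2: q is F, ◇□¬q is T. ✓
3: q is F, ◇□¬q is T. ✓
4: q is F, ◇□¬q is T. ✓
5: q is F, ◇□¬q is T. ✓
6: q is F, ◇□¬q is T. ✓
Satisfying worlds: {1, 2, 3, 4, 5, 6}.
So q → ◇□¬q fails at the other 0 worlds.

0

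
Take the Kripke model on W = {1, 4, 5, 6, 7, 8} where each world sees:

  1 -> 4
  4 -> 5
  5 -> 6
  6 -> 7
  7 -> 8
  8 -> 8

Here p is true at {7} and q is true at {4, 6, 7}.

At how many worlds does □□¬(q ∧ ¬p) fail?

1: successors {4}; □¬(q ∧ ¬p) there: 4:T. ✓
4: successors {5}; □¬(q ∧ ¬p) there: 5:F. ✗
5: successors {6}; □¬(q ∧ ¬p) there: 6:T. ✓
6: successors {7}; □¬(q ∧ ¬p) there: 7:T. ✓
7: successors {8}; □¬(q ∧ ¬p) there: 8:T. ✓
8: successors {8}; □¬(q ∧ ¬p) there: 8:T. ✓
Satisfying worlds: {1, 5, 6, 7, 8}.
So □□¬(q ∧ ¬p) fails at the other 1 world.

1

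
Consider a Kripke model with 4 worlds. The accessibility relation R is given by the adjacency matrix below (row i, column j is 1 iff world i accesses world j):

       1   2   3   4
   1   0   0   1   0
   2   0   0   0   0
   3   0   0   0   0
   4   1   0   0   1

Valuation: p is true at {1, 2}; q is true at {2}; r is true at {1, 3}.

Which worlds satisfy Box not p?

{1, 2, 3}

1: successors {3}; not p there: 3:T. ✓
2: no successors, so Box not p holds vacuously. ✓
3: no successors, so Box not p holds vacuously. ✓
4: successors {1, 4}; not p there: 1:F, 4:T. ✗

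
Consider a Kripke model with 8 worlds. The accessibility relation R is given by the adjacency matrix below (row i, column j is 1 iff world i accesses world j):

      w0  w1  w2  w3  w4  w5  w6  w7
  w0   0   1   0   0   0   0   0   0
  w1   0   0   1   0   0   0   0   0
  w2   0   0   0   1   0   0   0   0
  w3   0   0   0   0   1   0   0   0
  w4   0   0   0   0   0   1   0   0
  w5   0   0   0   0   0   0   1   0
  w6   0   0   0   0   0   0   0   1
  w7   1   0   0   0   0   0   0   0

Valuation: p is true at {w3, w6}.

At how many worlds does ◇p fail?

w0: successors {w1}; p there: w1:F. ✗
w1: successors {w2}; p there: w2:F. ✗
w2: successors {w3}; p there: w3:T. ✓
w3: successors {w4}; p there: w4:F. ✗
w4: successors {w5}; p there: w5:F. ✗
w5: successors {w6}; p there: w6:T. ✓
w6: successors {w7}; p there: w7:F. ✗
w7: successors {w0}; p there: w0:F. ✗
Satisfying worlds: {w2, w5}.
So ◇p fails at the other 6 worlds.

6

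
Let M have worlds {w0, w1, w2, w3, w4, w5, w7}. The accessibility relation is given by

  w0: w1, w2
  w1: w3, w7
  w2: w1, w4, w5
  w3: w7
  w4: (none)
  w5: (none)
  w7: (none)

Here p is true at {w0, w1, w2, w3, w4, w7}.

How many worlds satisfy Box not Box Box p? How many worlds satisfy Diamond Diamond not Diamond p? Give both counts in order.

For Box not Box Box p:
w0: successors {w1, w2}; not Box Box p there: w1:F, w2:F. ✗
w1: successors {w3, w7}; not Box Box p there: w3:F, w7:F. ✗
w2: successors {w1, w4, w5}; not Box Box p there: w1:F, w4:F, w5:F. ✗
w3: successors {w7}; not Box Box p there: w7:F. ✗
w4: no successors, so Box not Box Box p holds vacuously. ✓
w5: no successors, so Box not Box Box p holds vacuously. ✓
w7: no successors, so Box not Box Box p holds vacuously. ✓
— 3 worlds.
For Diamond Diamond not Diamond p:
w0: successors {w1, w2}; Diamond not Diamond p there: w1:T, w2:T. ✓
w1: successors {w3, w7}; Diamond not Diamond p there: w3:T, w7:F. ✓
w2: successors {w1, w4, w5}; Diamond not Diamond p there: w1:T, w4:F, w5:F. ✓
w3: successors {w7}; Diamond not Diamond p there: w7:F. ✗
w4: no successors, so Diamond Diamond not Diamond p fails. ✗
w5: no successors, so Diamond Diamond not Diamond p fails. ✗
w7: no successors, so Diamond Diamond not Diamond p fails. ✗
— 3 worlds.

3 and 3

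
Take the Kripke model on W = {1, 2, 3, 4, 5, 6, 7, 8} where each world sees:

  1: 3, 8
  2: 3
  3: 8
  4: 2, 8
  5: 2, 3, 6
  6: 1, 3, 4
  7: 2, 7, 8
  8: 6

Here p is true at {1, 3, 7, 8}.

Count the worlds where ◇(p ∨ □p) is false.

1: successors {3, 8}; p ∨ □p there: 3:T, 8:T. ✓
2: successors {3}; p ∨ □p there: 3:T. ✓
3: successors {8}; p ∨ □p there: 8:T. ✓
4: successors {2, 8}; p ∨ □p there: 2:T, 8:T. ✓
5: successors {2, 3, 6}; p ∨ □p there: 2:T, 3:T, 6:F. ✓
6: successors {1, 3, 4}; p ∨ □p there: 1:T, 3:T, 4:F. ✓
7: successors {2, 7, 8}; p ∨ □p there: 2:T, 7:T, 8:T. ✓
8: successors {6}; p ∨ □p there: 6:F. ✗
Satisfying worlds: {1, 2, 3, 4, 5, 6, 7}.
So ◇(p ∨ □p) fails at the other 1 world.

1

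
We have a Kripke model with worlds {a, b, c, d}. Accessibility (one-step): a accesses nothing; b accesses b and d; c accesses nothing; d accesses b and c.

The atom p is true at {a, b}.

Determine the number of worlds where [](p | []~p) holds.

a: no successors, so [](p | []~p) holds vacuously. ✓
b: successors {b, d}; p | []~p there: b:T, d:F. ✗
c: no successors, so [](p | []~p) holds vacuously. ✓
d: successors {b, c}; p | []~p there: b:T, c:T. ✓
Satisfying worlds: {a, c, d}.

3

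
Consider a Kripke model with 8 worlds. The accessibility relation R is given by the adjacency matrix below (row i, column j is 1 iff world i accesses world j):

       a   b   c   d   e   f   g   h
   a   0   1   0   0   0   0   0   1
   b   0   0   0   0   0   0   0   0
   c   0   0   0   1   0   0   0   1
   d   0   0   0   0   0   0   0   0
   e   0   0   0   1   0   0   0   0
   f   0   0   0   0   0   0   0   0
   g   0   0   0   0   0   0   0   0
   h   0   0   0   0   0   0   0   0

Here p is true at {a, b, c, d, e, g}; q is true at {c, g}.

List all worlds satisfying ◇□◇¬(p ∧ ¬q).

a: successors {b, h}; □◇¬(p ∧ ¬q) there: b:T, h:T. ✓
b: no successors, so ◇□◇¬(p ∧ ¬q) fails. ✗
c: successors {d, h}; □◇¬(p ∧ ¬q) there: d:T, h:T. ✓
d: no successors, so ◇□◇¬(p ∧ ¬q) fails. ✗
e: successors {d}; □◇¬(p ∧ ¬q) there: d:T. ✓
f: no successors, so ◇□◇¬(p ∧ ¬q) fails. ✗
g: no successors, so ◇□◇¬(p ∧ ¬q) fails. ✗
h: no successors, so ◇□◇¬(p ∧ ¬q) fails. ✗

{a, c, e}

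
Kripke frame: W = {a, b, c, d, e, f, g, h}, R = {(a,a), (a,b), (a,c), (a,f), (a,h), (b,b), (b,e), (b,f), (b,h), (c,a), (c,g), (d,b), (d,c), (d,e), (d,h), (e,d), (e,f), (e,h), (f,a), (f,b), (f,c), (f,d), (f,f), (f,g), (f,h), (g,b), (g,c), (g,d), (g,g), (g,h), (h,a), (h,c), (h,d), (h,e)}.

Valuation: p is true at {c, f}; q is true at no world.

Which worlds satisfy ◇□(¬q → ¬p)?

{a, d, f, g, h}

a: successors {a, b, c, f, h}; □(¬q → ¬p) there: a:F, b:F, c:T, f:F, h:F. ✓
b: successors {b, e, f, h}; □(¬q → ¬p) there: b:F, e:F, f:F, h:F. ✗
c: successors {a, g}; □(¬q → ¬p) there: a:F, g:F. ✗
d: successors {b, c, e, h}; □(¬q → ¬p) there: b:F, c:T, e:F, h:F. ✓
e: successors {d, f, h}; □(¬q → ¬p) there: d:F, f:F, h:F. ✗
f: successors {a, b, c, d, f, g, h}; □(¬q → ¬p) there: a:F, b:F, c:T, d:F, f:F, g:F, h:F. ✓
g: successors {b, c, d, g, h}; □(¬q → ¬p) there: b:F, c:T, d:F, g:F, h:F. ✓
h: successors {a, c, d, e}; □(¬q → ¬p) there: a:F, c:T, d:F, e:F. ✓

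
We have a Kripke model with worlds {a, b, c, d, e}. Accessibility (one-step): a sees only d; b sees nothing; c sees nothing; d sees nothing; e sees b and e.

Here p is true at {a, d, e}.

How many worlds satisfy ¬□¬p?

a: □¬p is F. ✓
b: □¬p is T. ✗
c: □¬p is T. ✗
d: □¬p is T. ✗
e: □¬p is F. ✓
Satisfying worlds: {a, e}.

2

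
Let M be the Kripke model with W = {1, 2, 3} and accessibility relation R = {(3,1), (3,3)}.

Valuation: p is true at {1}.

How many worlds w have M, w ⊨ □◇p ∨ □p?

1: □◇p is T, □p is T. ✓
2: □◇p is T, □p is T. ✓
3: □◇p is F, □p is F. ✗
Satisfying worlds: {1, 2}.

2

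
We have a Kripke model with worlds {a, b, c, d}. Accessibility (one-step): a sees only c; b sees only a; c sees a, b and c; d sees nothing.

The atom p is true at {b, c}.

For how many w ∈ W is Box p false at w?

2

a: successors {c}; p there: c:T. ✓
b: successors {a}; p there: a:F. ✗
c: successors {a, b, c}; p there: a:F, b:T, c:T. ✗
d: no successors, so Box p holds vacuously. ✓
Satisfying worlds: {a, d}.
So Box p fails at the other 2 worlds.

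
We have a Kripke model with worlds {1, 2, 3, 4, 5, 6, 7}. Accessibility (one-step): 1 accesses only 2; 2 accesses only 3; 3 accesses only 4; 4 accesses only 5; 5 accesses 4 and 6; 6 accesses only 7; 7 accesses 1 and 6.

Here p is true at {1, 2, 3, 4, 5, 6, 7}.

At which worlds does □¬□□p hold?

∅

1: successors {2}; ¬□□p there: 2:F. ✗
2: successors {3}; ¬□□p there: 3:F. ✗
3: successors {4}; ¬□□p there: 4:F. ✗
4: successors {5}; ¬□□p there: 5:F. ✗
5: successors {4, 6}; ¬□□p there: 4:F, 6:F. ✗
6: successors {7}; ¬□□p there: 7:F. ✗
7: successors {1, 6}; ¬□□p there: 1:F, 6:F. ✗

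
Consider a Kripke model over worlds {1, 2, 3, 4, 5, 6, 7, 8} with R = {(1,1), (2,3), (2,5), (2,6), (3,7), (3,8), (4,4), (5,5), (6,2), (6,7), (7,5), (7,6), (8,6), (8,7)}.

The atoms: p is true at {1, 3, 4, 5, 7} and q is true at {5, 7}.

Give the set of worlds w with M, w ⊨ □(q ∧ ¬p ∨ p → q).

{3, 5, 6, 7, 8}

1: successors {1}; q ∧ ¬p ∨ p → q there: 1:F. ✗
2: successors {3, 5, 6}; q ∧ ¬p ∨ p → q there: 3:F, 5:T, 6:T. ✗
3: successors {7, 8}; q ∧ ¬p ∨ p → q there: 7:T, 8:T. ✓
4: successors {4}; q ∧ ¬p ∨ p → q there: 4:F. ✗
5: successors {5}; q ∧ ¬p ∨ p → q there: 5:T. ✓
6: successors {2, 7}; q ∧ ¬p ∨ p → q there: 2:T, 7:T. ✓
7: successors {5, 6}; q ∧ ¬p ∨ p → q there: 5:T, 6:T. ✓
8: successors {6, 7}; q ∧ ¬p ∨ p → q there: 6:T, 7:T. ✓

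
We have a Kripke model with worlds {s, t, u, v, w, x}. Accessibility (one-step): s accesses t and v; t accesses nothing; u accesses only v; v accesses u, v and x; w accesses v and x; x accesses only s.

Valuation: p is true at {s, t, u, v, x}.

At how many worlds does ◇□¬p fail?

5

s: successors {t, v}; □¬p there: t:T, v:F. ✓
t: no successors, so ◇□¬p fails. ✗
u: successors {v}; □¬p there: v:F. ✗
v: successors {u, v, x}; □¬p there: u:F, v:F, x:F. ✗
w: successors {v, x}; □¬p there: v:F, x:F. ✗
x: successors {s}; □¬p there: s:F. ✗
Satisfying worlds: {s}.
So ◇□¬p fails at the other 5 worlds.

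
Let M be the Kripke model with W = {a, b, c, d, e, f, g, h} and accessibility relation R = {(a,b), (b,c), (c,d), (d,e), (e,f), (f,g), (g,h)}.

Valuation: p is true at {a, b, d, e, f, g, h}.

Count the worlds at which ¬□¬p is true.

a: □¬p is F. ✓
b: □¬p is T. ✗
c: □¬p is F. ✓
d: □¬p is F. ✓
e: □¬p is F. ✓
f: □¬p is F. ✓
g: □¬p is F. ✓
h: □¬p is T. ✗
Satisfying worlds: {a, c, d, e, f, g}.

6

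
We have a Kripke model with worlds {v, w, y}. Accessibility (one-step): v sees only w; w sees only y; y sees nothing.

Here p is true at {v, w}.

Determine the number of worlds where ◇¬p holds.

1

v: successors {w}; ¬p there: w:F. ✗
w: successors {y}; ¬p there: y:T. ✓
y: no successors, so ◇¬p fails. ✗
Satisfying worlds: {w}.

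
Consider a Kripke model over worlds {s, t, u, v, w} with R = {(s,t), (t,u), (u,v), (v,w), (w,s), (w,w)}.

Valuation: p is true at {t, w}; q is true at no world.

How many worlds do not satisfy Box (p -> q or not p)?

3

s: successors {t}; p -> q or not p there: t:F. ✗
t: successors {u}; p -> q or not p there: u:T. ✓
u: successors {v}; p -> q or not p there: v:T. ✓
v: successors {w}; p -> q or not p there: w:F. ✗
w: successors {s, w}; p -> q or not p there: s:T, w:F. ✗
Satisfying worlds: {t, u}.
So Box (p -> q or not p) fails at the other 3 worlds.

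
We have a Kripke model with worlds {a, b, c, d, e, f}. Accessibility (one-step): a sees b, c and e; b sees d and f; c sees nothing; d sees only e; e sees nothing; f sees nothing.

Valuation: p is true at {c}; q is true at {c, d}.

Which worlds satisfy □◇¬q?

{c, e, f}

a: successors {b, c, e}; ◇¬q there: b:T, c:F, e:F. ✗
b: successors {d, f}; ◇¬q there: d:T, f:F. ✗
c: no successors, so □◇¬q holds vacuously. ✓
d: successors {e}; ◇¬q there: e:F. ✗
e: no successors, so □◇¬q holds vacuously. ✓
f: no successors, so □◇¬q holds vacuously. ✓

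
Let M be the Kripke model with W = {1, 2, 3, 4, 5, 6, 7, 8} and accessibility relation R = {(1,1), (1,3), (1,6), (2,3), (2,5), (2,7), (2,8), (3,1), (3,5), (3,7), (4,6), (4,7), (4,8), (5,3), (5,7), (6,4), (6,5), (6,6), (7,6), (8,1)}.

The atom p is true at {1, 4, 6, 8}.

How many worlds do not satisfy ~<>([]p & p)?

2

1: <>([]p & p) is F. ✓
2: <>([]p & p) is T. ✗
3: <>([]p & p) is F. ✓
4: <>([]p & p) is T. ✗
5: <>([]p & p) is F. ✓
6: <>([]p & p) is F. ✓
7: <>([]p & p) is F. ✓
8: <>([]p & p) is F. ✓
Satisfying worlds: {1, 3, 5, 6, 7, 8}.
So ~<>([]p & p) fails at the other 2 worlds.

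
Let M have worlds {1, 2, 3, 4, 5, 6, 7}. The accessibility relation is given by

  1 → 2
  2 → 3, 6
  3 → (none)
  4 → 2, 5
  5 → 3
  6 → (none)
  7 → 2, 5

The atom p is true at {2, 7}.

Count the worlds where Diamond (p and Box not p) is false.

1: successors {2}; p and Box not p there: 2:T. ✓
2: successors {3, 6}; p and Box not p there: 3:F, 6:F. ✗
3: no successors, so Diamond (p and Box not p) fails. ✗
4: successors {2, 5}; p and Box not p there: 2:T, 5:F. ✓
5: successors {3}; p and Box not p there: 3:F. ✗
6: no successors, so Diamond (p and Box not p) fails. ✗
7: successors {2, 5}; p and Box not p there: 2:T, 5:F. ✓
Satisfying worlds: {1, 4, 7}.
So Diamond (p and Box not p) fails at the other 4 worlds.

4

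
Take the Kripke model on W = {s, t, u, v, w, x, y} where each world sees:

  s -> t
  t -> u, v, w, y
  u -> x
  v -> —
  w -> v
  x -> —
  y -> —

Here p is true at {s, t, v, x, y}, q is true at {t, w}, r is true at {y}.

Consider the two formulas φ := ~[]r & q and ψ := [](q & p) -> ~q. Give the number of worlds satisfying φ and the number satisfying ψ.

For ~[]r & q:
s: ~[]r is T, q is F. ✗
t: ~[]r is T, q is T. ✓
u: ~[]r is T, q is F. ✗
v: ~[]r is F, q is F. ✗
w: ~[]r is T, q is T. ✓
x: ~[]r is F, q is F. ✗
y: ~[]r is F, q is F. ✗
— 2 worlds.
For [](q & p) -> ~q:
s: [](q & p) is T, ~q is T. ✓
t: [](q & p) is F, ~q is F. ✓
u: [](q & p) is F, ~q is T. ✓
v: [](q & p) is T, ~q is T. ✓
w: [](q & p) is F, ~q is F. ✓
x: [](q & p) is T, ~q is T. ✓
y: [](q & p) is T, ~q is T. ✓
— 7 worlds.

2 and 7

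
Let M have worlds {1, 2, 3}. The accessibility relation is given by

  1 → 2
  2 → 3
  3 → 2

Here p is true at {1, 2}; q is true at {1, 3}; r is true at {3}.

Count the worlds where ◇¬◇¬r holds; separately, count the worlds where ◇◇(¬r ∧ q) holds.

2 and 0

For ◇¬◇¬r:
1: successors {2}; ¬◇¬r there: 2:T. ✓
2: successors {3}; ¬◇¬r there: 3:F. ✗
3: successors {2}; ¬◇¬r there: 2:T. ✓
— 2 worlds.
For ◇◇(¬r ∧ q):
1: successors {2}; ◇(¬r ∧ q) there: 2:F. ✗
2: successors {3}; ◇(¬r ∧ q) there: 3:F. ✗
3: successors {2}; ◇(¬r ∧ q) there: 2:F. ✗
— 0 worlds.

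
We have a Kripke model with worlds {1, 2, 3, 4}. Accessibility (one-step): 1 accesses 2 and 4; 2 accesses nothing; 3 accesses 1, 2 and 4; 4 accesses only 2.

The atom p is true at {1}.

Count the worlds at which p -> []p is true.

3

1: p is T, []p is F. ✗
2: p is F, []p is T. ✓
3: p is F, []p is F. ✓
4: p is F, []p is F. ✓
Satisfying worlds: {2, 3, 4}.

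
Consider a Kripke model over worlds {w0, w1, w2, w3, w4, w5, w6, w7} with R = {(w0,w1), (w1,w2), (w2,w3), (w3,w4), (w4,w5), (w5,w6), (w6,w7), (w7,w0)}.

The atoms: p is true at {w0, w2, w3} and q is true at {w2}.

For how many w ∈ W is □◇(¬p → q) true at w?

w0: successors {w1}; ◇(¬p → q) there: w1:T. ✓
w1: successors {w2}; ◇(¬p → q) there: w2:T. ✓
w2: successors {w3}; ◇(¬p → q) there: w3:F. ✗
w3: successors {w4}; ◇(¬p → q) there: w4:F. ✗
w4: successors {w5}; ◇(¬p → q) there: w5:F. ✗
w5: successors {w6}; ◇(¬p → q) there: w6:F. ✗
w6: successors {w7}; ◇(¬p → q) there: w7:T. ✓
w7: successors {w0}; ◇(¬p → q) there: w0:F. ✗
Satisfying worlds: {w0, w1, w6}.

3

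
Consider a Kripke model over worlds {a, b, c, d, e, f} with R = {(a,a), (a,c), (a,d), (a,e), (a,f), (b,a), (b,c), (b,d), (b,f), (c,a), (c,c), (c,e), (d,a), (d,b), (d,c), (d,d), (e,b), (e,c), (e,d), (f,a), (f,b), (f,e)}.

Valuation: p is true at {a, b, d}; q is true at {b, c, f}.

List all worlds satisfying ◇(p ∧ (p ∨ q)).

a: successors {a, c, d, e, f}; p ∧ (p ∨ q) there: a:T, c:F, d:T, e:F, f:F. ✓
b: successors {a, c, d, f}; p ∧ (p ∨ q) there: a:T, c:F, d:T, f:F. ✓
c: successors {a, c, e}; p ∧ (p ∨ q) there: a:T, c:F, e:F. ✓
d: successors {a, b, c, d}; p ∧ (p ∨ q) there: a:T, b:T, c:F, d:T. ✓
e: successors {b, c, d}; p ∧ (p ∨ q) there: b:T, c:F, d:T. ✓
f: successors {a, b, e}; p ∧ (p ∨ q) there: a:T, b:T, e:F. ✓

{a, b, c, d, e, f}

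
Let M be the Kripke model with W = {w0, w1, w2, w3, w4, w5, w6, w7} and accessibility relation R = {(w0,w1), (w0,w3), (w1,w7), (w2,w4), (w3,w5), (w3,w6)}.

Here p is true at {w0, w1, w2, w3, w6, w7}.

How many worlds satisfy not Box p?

2

w0: Box p is T. ✗
w1: Box p is T. ✗
w2: Box p is F. ✓
w3: Box p is F. ✓
w4: Box p is T. ✗
w5: Box p is T. ✗
w6: Box p is T. ✗
w7: Box p is T. ✗
Satisfying worlds: {w2, w3}.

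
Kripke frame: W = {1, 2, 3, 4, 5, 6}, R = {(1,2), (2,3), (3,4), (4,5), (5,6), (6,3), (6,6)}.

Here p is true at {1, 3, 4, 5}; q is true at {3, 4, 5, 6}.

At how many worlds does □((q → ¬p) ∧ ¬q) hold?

1

1: successors {2}; (q → ¬p) ∧ ¬q there: 2:T. ✓
2: successors {3}; (q → ¬p) ∧ ¬q there: 3:F. ✗
3: successors {4}; (q → ¬p) ∧ ¬q there: 4:F. ✗
4: successors {5}; (q → ¬p) ∧ ¬q there: 5:F. ✗
5: successors {6}; (q → ¬p) ∧ ¬q there: 6:F. ✗
6: successors {3, 6}; (q → ¬p) ∧ ¬q there: 3:F, 6:F. ✗
Satisfying worlds: {1}.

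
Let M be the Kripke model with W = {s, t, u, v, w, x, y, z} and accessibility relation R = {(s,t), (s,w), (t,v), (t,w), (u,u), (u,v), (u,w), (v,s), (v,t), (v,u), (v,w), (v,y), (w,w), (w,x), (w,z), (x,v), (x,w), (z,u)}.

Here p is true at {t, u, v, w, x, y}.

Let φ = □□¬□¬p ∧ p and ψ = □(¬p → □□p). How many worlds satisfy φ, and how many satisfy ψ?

3 and 7

For □□¬□¬p ∧ p:
s: □□¬□¬p is T, p is F. ✗
t: □□¬□¬p is F, p is T. ✗
u: □□¬□¬p is F, p is T. ✗
v: □□¬□¬p is T, p is T. ✓
w: □□¬□¬p is T, p is T. ✓
x: □□¬□¬p is F, p is T. ✗
y: □□¬□¬p is T, p is T. ✓
z: □□¬□¬p is T, p is F. ✗
— 3 worlds.
For □(¬p → □□p):
s: successors {t, w}; ¬p → □□p there: t:T, w:T. ✓
t: successors {v, w}; ¬p → □□p there: v:T, w:T. ✓
u: successors {u, v, w}; ¬p → □□p there: u:T, v:T, w:T. ✓
v: successors {s, t, u, w, y}; ¬p → □□p there: s:F, t:T, u:T, w:T, y:T. ✗
w: successors {w, x, z}; ¬p → □□p there: w:T, x:T, z:T. ✓
x: successors {v, w}; ¬p → □□p there: v:T, w:T. ✓
y: no successors, so □(¬p → □□p) holds vacuously. ✓
z: successors {u}; ¬p → □□p there: u:T. ✓
— 7 worlds.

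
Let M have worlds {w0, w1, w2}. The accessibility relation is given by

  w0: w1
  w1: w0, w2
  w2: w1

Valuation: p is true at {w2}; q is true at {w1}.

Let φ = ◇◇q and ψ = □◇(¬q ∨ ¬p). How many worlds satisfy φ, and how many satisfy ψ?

For ◇◇q:
w0: successors {w1}; ◇q there: w1:F. ✗
w1: successors {w0, w2}; ◇q there: w0:T, w2:T. ✓
w2: successors {w1}; ◇q there: w1:F. ✗
— 1 world.
For □◇(¬q ∨ ¬p):
w0: successors {w1}; ◇(¬q ∨ ¬p) there: w1:T. ✓
w1: successors {w0, w2}; ◇(¬q ∨ ¬p) there: w0:T, w2:T. ✓
w2: successors {w1}; ◇(¬q ∨ ¬p) there: w1:T. ✓
— 3 worlds.

1 and 3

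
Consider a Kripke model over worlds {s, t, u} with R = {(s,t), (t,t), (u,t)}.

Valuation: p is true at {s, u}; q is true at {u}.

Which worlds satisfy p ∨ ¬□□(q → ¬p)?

{s, u}

s: p is T, ¬□□(q → ¬p) is F. ✓
t: p is F, ¬□□(q → ¬p) is F. ✗
u: p is T, ¬□□(q → ¬p) is F. ✓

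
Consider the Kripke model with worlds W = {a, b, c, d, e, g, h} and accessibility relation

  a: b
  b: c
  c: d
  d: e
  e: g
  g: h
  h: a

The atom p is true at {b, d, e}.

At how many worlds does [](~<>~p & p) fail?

a: successors {b}; ~<>~p & p there: b:F. ✗
b: successors {c}; ~<>~p & p there: c:F. ✗
c: successors {d}; ~<>~p & p there: d:T. ✓
d: successors {e}; ~<>~p & p there: e:F. ✗
e: successors {g}; ~<>~p & p there: g:F. ✗
g: successors {h}; ~<>~p & p there: h:F. ✗
h: successors {a}; ~<>~p & p there: a:F. ✗
Satisfying worlds: {c}.
So [](~<>~p & p) fails at the other 6 worlds.

6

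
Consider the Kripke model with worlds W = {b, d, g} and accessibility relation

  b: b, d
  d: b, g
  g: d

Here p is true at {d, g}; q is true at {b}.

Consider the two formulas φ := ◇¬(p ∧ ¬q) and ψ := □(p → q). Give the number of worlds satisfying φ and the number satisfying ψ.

For ◇¬(p ∧ ¬q):
b: successors {b, d}; ¬(p ∧ ¬q) there: b:T, d:F. ✓
d: successors {b, g}; ¬(p ∧ ¬q) there: b:T, g:F. ✓
g: successors {d}; ¬(p ∧ ¬q) there: d:F. ✗
— 2 worlds.
For □(p → q):
b: successors {b, d}; p → q there: b:T, d:F. ✗
d: successors {b, g}; p → q there: b:T, g:F. ✗
g: successors {d}; p → q there: d:F. ✗
— 0 worlds.

2 and 0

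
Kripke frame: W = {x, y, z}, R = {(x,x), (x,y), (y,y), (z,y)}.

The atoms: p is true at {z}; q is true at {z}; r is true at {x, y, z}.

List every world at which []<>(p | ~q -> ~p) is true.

{x, y, z}

x: successors {x, y}; <>(p | ~q -> ~p) there: x:T, y:T. ✓
y: successors {y}; <>(p | ~q -> ~p) there: y:T. ✓
z: successors {y}; <>(p | ~q -> ~p) there: y:T. ✓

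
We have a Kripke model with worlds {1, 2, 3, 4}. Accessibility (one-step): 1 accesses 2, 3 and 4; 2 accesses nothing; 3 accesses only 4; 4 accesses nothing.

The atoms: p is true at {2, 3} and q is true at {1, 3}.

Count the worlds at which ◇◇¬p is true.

1: successors {2, 3, 4}; ◇¬p there: 2:F, 3:T, 4:F. ✓
2: no successors, so ◇◇¬p fails. ✗
3: successors {4}; ◇¬p there: 4:F. ✗
4: no successors, so ◇◇¬p fails. ✗
Satisfying worlds: {1}.

1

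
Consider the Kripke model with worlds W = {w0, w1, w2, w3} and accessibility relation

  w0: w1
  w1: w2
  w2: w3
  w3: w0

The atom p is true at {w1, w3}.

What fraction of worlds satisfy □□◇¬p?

1/2

w0: successors {w1}; □◇¬p there: w1:F. ✗
w1: successors {w2}; □◇¬p there: w2:T. ✓
w2: successors {w3}; □◇¬p there: w3:F. ✗
w3: successors {w0}; □◇¬p there: w0:T. ✓
That's 2 of 4 worlds, so 2/4 = 1/2.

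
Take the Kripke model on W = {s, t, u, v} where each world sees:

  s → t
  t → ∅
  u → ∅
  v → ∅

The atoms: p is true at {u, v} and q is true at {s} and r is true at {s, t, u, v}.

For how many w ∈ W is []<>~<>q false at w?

1

s: successors {t}; <>~<>q there: t:F. ✗
t: no successors, so []<>~<>q holds vacuously. ✓
u: no successors, so []<>~<>q holds vacuously. ✓
v: no successors, so []<>~<>q holds vacuously. ✓
Satisfying worlds: {t, u, v}.
So []<>~<>q fails at the other 1 world.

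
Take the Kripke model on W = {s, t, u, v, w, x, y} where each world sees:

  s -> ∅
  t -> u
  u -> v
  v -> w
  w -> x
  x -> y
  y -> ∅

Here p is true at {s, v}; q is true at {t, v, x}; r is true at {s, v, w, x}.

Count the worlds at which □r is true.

s: no successors, so □r holds vacuously. ✓
t: successors {u}; r there: u:F. ✗
u: successors {v}; r there: v:T. ✓
v: successors {w}; r there: w:T. ✓
w: successors {x}; r there: x:T. ✓
x: successors {y}; r there: y:F. ✗
y: no successors, so □r holds vacuously. ✓
Satisfying worlds: {s, u, v, w, y}.

5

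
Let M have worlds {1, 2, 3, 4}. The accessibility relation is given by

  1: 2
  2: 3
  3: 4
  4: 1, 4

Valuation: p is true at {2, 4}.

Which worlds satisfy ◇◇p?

{2, 3, 4}

1: successors {2}; ◇p there: 2:F. ✗
2: successors {3}; ◇p there: 3:T. ✓
3: successors {4}; ◇p there: 4:T. ✓
4: successors {1, 4}; ◇p there: 1:T, 4:T. ✓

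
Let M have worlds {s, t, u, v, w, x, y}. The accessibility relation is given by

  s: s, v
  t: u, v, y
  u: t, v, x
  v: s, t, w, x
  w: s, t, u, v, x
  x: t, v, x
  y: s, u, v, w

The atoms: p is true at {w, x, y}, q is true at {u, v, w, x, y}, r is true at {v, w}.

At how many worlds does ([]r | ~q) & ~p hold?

2

s: []r | ~q is T, ~p is T. ✓
t: []r | ~q is T, ~p is T. ✓
u: []r | ~q is F, ~p is T. ✗
v: []r | ~q is F, ~p is T. ✗
w: []r | ~q is F, ~p is F. ✗
x: []r | ~q is F, ~p is F. ✗
y: []r | ~q is F, ~p is F. ✗
Satisfying worlds: {s, t}.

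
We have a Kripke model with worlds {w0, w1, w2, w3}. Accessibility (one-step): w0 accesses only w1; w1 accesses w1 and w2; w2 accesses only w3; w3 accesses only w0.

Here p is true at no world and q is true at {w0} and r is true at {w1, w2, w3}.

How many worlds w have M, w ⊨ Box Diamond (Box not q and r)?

w0: successors {w1}; Diamond (Box not q and r) there: w1:T. ✓
w1: successors {w1, w2}; Diamond (Box not q and r) there: w1:T, w2:F. ✗
w2: successors {w3}; Diamond (Box not q and r) there: w3:F. ✗
w3: successors {w0}; Diamond (Box not q and r) there: w0:T. ✓
Satisfying worlds: {w0, w3}.

2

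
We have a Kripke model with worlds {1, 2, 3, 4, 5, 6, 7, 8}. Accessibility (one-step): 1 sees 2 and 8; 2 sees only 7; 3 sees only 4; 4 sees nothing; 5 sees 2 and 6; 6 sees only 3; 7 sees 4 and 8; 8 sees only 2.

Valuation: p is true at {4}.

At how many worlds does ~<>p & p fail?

7

1: ~<>p is T, p is F. ✗
2: ~<>p is T, p is F. ✗
3: ~<>p is F, p is F. ✗
4: ~<>p is T, p is T. ✓
5: ~<>p is T, p is F. ✗
6: ~<>p is T, p is F. ✗
7: ~<>p is F, p is F. ✗
8: ~<>p is T, p is F. ✗
Satisfying worlds: {4}.
So ~<>p & p fails at the other 7 worlds.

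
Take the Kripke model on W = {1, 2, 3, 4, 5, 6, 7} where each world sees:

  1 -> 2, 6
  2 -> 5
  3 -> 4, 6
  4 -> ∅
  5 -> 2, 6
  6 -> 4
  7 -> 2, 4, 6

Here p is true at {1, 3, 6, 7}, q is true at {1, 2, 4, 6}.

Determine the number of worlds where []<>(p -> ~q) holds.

1: successors {2, 6}; <>(p -> ~q) there: 2:T, 6:T. ✓
2: successors {5}; <>(p -> ~q) there: 5:T. ✓
3: successors {4, 6}; <>(p -> ~q) there: 4:F, 6:T. ✗
4: no successors, so []<>(p -> ~q) holds vacuously. ✓
5: successors {2, 6}; <>(p -> ~q) there: 2:T, 6:T. ✓
6: successors {4}; <>(p -> ~q) there: 4:F. ✗
7: successors {2, 4, 6}; <>(p -> ~q) there: 2:T, 4:F, 6:T. ✗
Satisfying worlds: {1, 2, 4, 5}.

4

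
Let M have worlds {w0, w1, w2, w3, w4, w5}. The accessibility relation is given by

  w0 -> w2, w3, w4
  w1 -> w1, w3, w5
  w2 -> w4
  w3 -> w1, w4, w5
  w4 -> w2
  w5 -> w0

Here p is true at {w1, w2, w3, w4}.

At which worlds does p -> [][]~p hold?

w0: p is F, [][]~p is F. ✓
w1: p is T, [][]~p is F. ✗
w2: p is T, [][]~p is F. ✗
w3: p is T, [][]~p is F. ✗
w4: p is T, [][]~p is F. ✗
w5: p is F, [][]~p is F. ✓

{w0, w5}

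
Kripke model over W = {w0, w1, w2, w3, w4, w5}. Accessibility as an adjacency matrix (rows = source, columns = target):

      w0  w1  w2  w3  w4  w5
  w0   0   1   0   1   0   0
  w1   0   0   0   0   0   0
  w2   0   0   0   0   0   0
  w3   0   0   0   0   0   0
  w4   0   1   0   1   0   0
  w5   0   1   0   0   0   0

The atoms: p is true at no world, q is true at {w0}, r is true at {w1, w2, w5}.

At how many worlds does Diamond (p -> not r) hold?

3

w0: successors {w1, w3}; p -> not r there: w1:T, w3:T. ✓
w1: no successors, so Diamond (p -> not r) fails. ✗
w2: no successors, so Diamond (p -> not r) fails. ✗
w3: no successors, so Diamond (p -> not r) fails. ✗
w4: successors {w1, w3}; p -> not r there: w1:T, w3:T. ✓
w5: successors {w1}; p -> not r there: w1:T. ✓
Satisfying worlds: {w0, w4, w5}.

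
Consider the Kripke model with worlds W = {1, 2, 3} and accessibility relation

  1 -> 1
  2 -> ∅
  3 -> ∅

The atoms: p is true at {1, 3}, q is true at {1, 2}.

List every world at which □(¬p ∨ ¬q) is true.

{2, 3}

1: successors {1}; ¬p ∨ ¬q there: 1:F. ✗
2: no successors, so □(¬p ∨ ¬q) holds vacuously. ✓
3: no successors, so □(¬p ∨ ¬q) holds vacuously. ✓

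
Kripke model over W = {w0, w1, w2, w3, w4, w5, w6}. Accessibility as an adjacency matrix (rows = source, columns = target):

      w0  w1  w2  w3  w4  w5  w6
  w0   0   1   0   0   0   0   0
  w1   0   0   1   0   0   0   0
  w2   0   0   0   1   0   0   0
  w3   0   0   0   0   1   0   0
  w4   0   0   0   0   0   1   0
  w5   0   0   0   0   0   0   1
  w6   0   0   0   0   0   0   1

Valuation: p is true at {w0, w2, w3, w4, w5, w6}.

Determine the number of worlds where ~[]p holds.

w0: []p is F. ✓
w1: []p is T. ✗
w2: []p is T. ✗
w3: []p is T. ✗
w4: []p is T. ✗
w5: []p is T. ✗
w6: []p is T. ✗
Satisfying worlds: {w0}.

1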